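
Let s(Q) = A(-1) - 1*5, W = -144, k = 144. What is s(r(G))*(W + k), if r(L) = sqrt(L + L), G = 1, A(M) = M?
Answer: 0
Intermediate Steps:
r(L) = sqrt(2)*sqrt(L) (r(L) = sqrt(2*L) = sqrt(2)*sqrt(L))
s(Q) = -6 (s(Q) = -1 - 1*5 = -1 - 5 = -6)
s(r(G))*(W + k) = -6*(-144 + 144) = -6*0 = 0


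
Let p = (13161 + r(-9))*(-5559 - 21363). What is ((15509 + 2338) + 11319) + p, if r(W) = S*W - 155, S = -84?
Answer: -370471398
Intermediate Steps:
r(W) = -155 - 84*W (r(W) = -84*W - 155 = -155 - 84*W)
p = -370500564 (p = (13161 + (-155 - 84*(-9)))*(-5559 - 21363) = (13161 + (-155 + 756))*(-26922) = (13161 + 601)*(-26922) = 13762*(-26922) = -370500564)
((15509 + 2338) + 11319) + p = ((15509 + 2338) + 11319) - 370500564 = (17847 + 11319) - 370500564 = 29166 - 370500564 = -370471398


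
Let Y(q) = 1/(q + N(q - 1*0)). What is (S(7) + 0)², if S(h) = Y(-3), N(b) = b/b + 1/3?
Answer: 9/25 ≈ 0.36000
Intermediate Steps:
N(b) = 4/3 (N(b) = 1 + 1*(⅓) = 1 + ⅓ = 4/3)
Y(q) = 1/(4/3 + q) (Y(q) = 1/(q + 4/3) = 1/(4/3 + q))
S(h) = -⅗ (S(h) = 3/(4 + 3*(-3)) = 3/(4 - 9) = 3/(-5) = 3*(-⅕) = -⅗)
(S(7) + 0)² = (-⅗ + 0)² = (-⅗)² = 9/25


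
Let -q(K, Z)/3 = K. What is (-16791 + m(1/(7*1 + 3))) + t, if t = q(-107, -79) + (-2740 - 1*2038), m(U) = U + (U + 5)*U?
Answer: -2124739/100 ≈ -21247.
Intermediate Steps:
q(K, Z) = -3*K
m(U) = U + U*(5 + U) (m(U) = U + (5 + U)*U = U + U*(5 + U))
t = -4457 (t = -3*(-107) + (-2740 - 1*2038) = 321 + (-2740 - 2038) = 321 - 4778 = -4457)
(-16791 + m(1/(7*1 + 3))) + t = (-16791 + (6 + 1/(7*1 + 3))/(7*1 + 3)) - 4457 = (-16791 + (6 + 1/(7 + 3))/(7 + 3)) - 4457 = (-16791 + (6 + 1/10)/10) - 4457 = (-16791 + (6 + ⅒)/10) - 4457 = (-16791 + (⅒)*(61/10)) - 4457 = (-16791 + 61/100) - 4457 = -1679039/100 - 4457 = -2124739/100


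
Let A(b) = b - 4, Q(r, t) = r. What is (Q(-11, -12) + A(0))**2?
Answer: 225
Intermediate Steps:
A(b) = -4 + b
(Q(-11, -12) + A(0))**2 = (-11 + (-4 + 0))**2 = (-11 - 4)**2 = (-15)**2 = 225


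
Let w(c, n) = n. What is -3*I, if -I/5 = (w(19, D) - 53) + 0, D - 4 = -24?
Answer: -1095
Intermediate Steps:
D = -20 (D = 4 - 24 = -20)
I = 365 (I = -5*((-20 - 53) + 0) = -5*(-73 + 0) = -5*(-73) = 365)
-3*I = -3*365 = -1095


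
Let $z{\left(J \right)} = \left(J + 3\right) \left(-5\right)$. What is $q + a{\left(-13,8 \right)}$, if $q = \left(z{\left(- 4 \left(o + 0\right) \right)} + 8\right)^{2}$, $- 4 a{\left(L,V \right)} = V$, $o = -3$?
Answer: $4487$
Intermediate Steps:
$a{\left(L,V \right)} = - \frac{V}{4}$
$z{\left(J \right)} = -15 - 5 J$ ($z{\left(J \right)} = \left(3 + J\right) \left(-5\right) = -15 - 5 J$)
$q = 4489$ ($q = \left(\left(-15 - 5 \left(- 4 \left(-3 + 0\right)\right)\right) + 8\right)^{2} = \left(\left(-15 - 5 \left(\left(-4\right) \left(-3\right)\right)\right) + 8\right)^{2} = \left(\left(-15 - 60\right) + 8\right)^{2} = \left(-75 + 8\right)^{2} = \left(-67\right)^{2} = 4489$)
$q + a{\left(-13,8 \right)} = 4489 - 2 = 4487$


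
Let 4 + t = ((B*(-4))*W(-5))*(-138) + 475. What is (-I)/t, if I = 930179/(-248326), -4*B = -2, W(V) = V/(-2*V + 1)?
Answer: 10231969/943887126 ≈ 0.010840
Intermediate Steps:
W(V) = V/(1 - 2*V)
B = ½ (B = -¼*(-2) = ½ ≈ 0.50000)
I = -930179/248326 (I = 930179*(-1/248326) = -930179/248326 ≈ -3.7458)
t = 3801/11 (t = -4 + ((((½)*(-4))*(-1*(-5)/(-1 + 2*(-5))))*(-138) + 475) = -4 + (-(-2)*(-5)/(-1 - 10)*(-138) + 475) = -4 + (-(-2)*(-5)/(-11)*(-138) + 475) = -4 + (-(-2)*(-5)*(-1)/11*(-138) + 475) = -4 + (-2*(-5/11)*(-138) + 475) = -4 + ((10/11)*(-138) + 475) = -4 + (-1380/11 + 475) = -4 + 3845/11 = 3801/11 ≈ 345.55)
(-I)/t = (-1*(-930179/248326))/(3801/11) = (930179/248326)*(11/3801) = 10231969/943887126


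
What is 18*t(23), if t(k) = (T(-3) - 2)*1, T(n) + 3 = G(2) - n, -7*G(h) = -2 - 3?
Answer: -162/7 ≈ -23.143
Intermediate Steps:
G(h) = 5/7 (G(h) = -(-2 - 3)/7 = -1/7*(-5) = 5/7)
T(n) = -16/7 - n (T(n) = -3 + (5/7 - n) = -16/7 - n)
t(k) = -9/7 (t(k) = ((-16/7 - 1*(-3)) - 2)*1 = ((-16/7 + 3) - 2)*1 = (5/7 - 2)*1 = -9/7*1 = -9/7)
18*t(23) = 18*(-9/7) = -162/7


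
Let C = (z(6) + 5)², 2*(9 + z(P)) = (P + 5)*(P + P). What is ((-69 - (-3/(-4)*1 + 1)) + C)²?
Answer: 227798649/16 ≈ 1.4237e+7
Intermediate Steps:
z(P) = -9 + P*(5 + P) (z(P) = -9 + ((P + 5)*(P + P))/2 = -9 + ((5 + P)*(2*P))/2 = -9 + (2*P*(5 + P))/2 = -9 + P*(5 + P))
C = 3844 (C = ((-9 + 6² + 5*6) + 5)² = ((-9 + 36 + 30) + 5)² = (57 + 5)² = 62² = 3844)
((-69 - (-3/(-4)*1 + 1)) + C)² = ((-69 - (-3/(-4)*1 + 1)) + 3844)² = ((-69 - (-3*(-¼)*1 + 1)) + 3844)² = ((-69 - ((¾)*1 + 1)) + 3844)² = ((-69 - (¾ + 1)) + 3844)² = ((-69 - 1*7/4) + 3844)² = ((-69 - 7/4) + 3844)² = (-283/4 + 3844)² = (15093/4)² = 227798649/16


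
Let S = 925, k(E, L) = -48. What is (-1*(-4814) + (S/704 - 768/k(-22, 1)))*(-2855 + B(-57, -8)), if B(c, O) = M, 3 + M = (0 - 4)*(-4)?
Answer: -4833169145/352 ≈ -1.3731e+7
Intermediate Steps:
M = 13 (M = -3 + (0 - 4)*(-4) = -3 - 4*(-4) = -3 + 16 = 13)
B(c, O) = 13
(-1*(-4814) + (S/704 - 768/k(-22, 1)))*(-2855 + B(-57, -8)) = (-1*(-4814) + (925/704 - 768/(-48)))*(-2855 + 13) = (4814 + (925*(1/704) - 768*(-1/48)))*(-2842) = (4814 + (925/704 + 16))*(-2842) = (4814 + 12189/704)*(-2842) = (3401245/704)*(-2842) = -4833169145/352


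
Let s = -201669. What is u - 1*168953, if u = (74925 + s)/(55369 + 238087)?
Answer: -6197549789/36682 ≈ -1.6895e+5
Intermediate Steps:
u = -15843/36682 (u = (74925 - 201669)/(55369 + 238087) = -126744/293456 = -126744*1/293456 = -15843/36682 ≈ -0.43190)
u - 1*168953 = -15843/36682 - 1*168953 = -15843/36682 - 168953 = -6197549789/36682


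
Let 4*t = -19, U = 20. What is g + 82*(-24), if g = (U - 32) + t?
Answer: -7939/4 ≈ -1984.8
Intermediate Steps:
t = -19/4 (t = (1/4)*(-19) = -19/4 ≈ -4.7500)
g = -67/4 (g = (20 - 32) - 19/4 = -12 - 19/4 = -67/4 ≈ -16.750)
g + 82*(-24) = -67/4 + 82*(-24) = -67/4 - 1968 = -7939/4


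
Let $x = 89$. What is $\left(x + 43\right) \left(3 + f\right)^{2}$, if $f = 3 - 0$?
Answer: $4752$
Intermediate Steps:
$f = 3$ ($f = 3 + 0 = 3$)
$\left(x + 43\right) \left(3 + f\right)^{2} = \left(89 + 43\right) \left(3 + 3\right)^{2} = 132 \cdot 6^{2} = 132 \cdot 36 = 4752$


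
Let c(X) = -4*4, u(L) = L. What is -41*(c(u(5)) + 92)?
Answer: -3116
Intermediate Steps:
c(X) = -16
-41*(c(u(5)) + 92) = -41*(-16 + 92) = -41*76 = -3116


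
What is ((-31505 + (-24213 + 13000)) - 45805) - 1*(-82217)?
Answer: -6306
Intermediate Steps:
((-31505 + (-24213 + 13000)) - 45805) - 1*(-82217) = ((-31505 - 11213) - 45805) + 82217 = (-42718 - 45805) + 82217 = -88523 + 82217 = -6306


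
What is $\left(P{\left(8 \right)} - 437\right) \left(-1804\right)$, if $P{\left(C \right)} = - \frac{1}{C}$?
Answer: $\frac{1577147}{2} \approx 7.8857 \cdot 10^{5}$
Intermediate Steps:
$\left(P{\left(8 \right)} - 437\right) \left(-1804\right) = \left(- \frac{1}{8} - 437\right) \left(-1804\right) = \left(- \frac{3497}{8}\right) \left(-1804\right) = \frac{1577147}{2}$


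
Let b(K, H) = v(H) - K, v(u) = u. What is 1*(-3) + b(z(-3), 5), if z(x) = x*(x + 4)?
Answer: 5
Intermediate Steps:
z(x) = x*(4 + x)
b(K, H) = H - K
1*(-3) + b(z(-3), 5) = 1*(-3) + (5 - (-3)*(4 - 3)) = -3 + (5 - (-3)) = -3 + (5 - 1*(-3)) = -3 + (5 + 3) = -3 + 8 = 5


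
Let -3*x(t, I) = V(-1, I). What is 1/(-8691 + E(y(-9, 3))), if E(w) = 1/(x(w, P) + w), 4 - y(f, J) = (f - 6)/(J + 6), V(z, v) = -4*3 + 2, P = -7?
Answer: -9/78218 ≈ -0.00011506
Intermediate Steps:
V(z, v) = -10 (V(z, v) = -12 + 2 = -10)
x(t, I) = 10/3 (x(t, I) = -1/3*(-10) = 10/3)
y(f, J) = 4 - (-6 + f)/(6 + J) (y(f, J) = 4 - (f - 6)/(J + 6) = 4 - (-6 + f)/(6 + J))
E(w) = 1/(10/3 + w)
1/(-8691 + E(y(-9, 3))) = 1/(-8691 + 3/(10 + 3*((30 - 1*(-9) + 4*3)/(6 + 3)))) = 1/(-8691 + 3/(10 + 3*((30 + 9 + 12)/9))) = 1/(-8691 + 3/(10 + 3*((1/9)*51))) = 1/(-8691 + 3/(10 + 3*(17/3))) = 1/(-8691 + 3/(10 + 17)) = 1/(-8691 + 3/27) = 1/(-8691 + 3*(1/27)) = 1/(-8691 + 1/9) = 1/(-78218/9) = -9/78218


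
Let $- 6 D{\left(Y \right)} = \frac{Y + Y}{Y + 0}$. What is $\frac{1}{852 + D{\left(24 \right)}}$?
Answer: $\frac{3}{2555} \approx 0.0011742$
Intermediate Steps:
$D{\left(Y \right)} = - \frac{1}{3}$ ($D{\left(Y \right)} = - \frac{\left(Y + Y\right) \frac{1}{Y + 0}}{6} = - \frac{2 Y \frac{1}{Y}}{6} = \left(- \frac{1}{6}\right) 2 = - \frac{1}{3}$)
$\frac{1}{852 + D{\left(24 \right)}} = \frac{1}{852 - \frac{1}{3}} = \frac{1}{\frac{2555}{3}} = \frac{3}{2555}$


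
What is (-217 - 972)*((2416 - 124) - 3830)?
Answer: 1828682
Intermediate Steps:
(-217 - 972)*((2416 - 124) - 3830) = -1189*(2292 - 3830) = -1189*(-1538) = 1828682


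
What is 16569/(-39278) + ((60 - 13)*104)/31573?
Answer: -331142173/1240124294 ≈ -0.26702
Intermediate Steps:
16569/(-39278) + ((60 - 13)*104)/31573 = 16569*(-1/39278) + (47*104)*(1/31573) = -16569/39278 + 4888*(1/31573) = -16569/39278 + 4888/31573 = -331142173/1240124294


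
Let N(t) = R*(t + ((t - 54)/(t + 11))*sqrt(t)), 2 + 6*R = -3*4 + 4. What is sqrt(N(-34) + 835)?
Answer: sqrt(4245225 - 30360*I*sqrt(34))/69 ≈ 29.867 - 0.62247*I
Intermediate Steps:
R = -5/3 (R = -1/3 + (-3*4 + 4)/6 = -1/3 + (-12 + 4)/6 = -1/3 + (1/6)*(-8) = -1/3 - 4/3 = -5/3 ≈ -1.6667)
N(t) = -5*t/3 - 5*sqrt(t)*(-54 + t)/(3*(11 + t)) (N(t) = -5*(t + ((t - 54)/(t + 11))*sqrt(t))/3 = -5*(t + ((-54 + t)/(11 + t))*sqrt(t))/3 = -5*(t + sqrt(t)*(-54 + t)/(11 + t))/3 = -5*t/3 - 5*sqrt(t)*(-54 + t)/(3*(11 + t)))
sqrt(N(-34) + 835) = sqrt(5*(-1*(-34)**2 - (-34)**(3/2) - 11*(-34) + 54*sqrt(-34))/(3*(11 - 34)) + 835) = sqrt((5/3)*(-1*1156 - (-34)*I*sqrt(34) + 374 + 54*(I*sqrt(34)))/(-23) + 835) = sqrt((5/3)*(-1/23)*(-1156 + 34*I*sqrt(34) + 374 + 54*I*sqrt(34)) + 835) = sqrt((5/3)*(-1/23)*(-782 + 88*I*sqrt(34)) + 835) = sqrt((170/3 - 440*I*sqrt(34)/69) + 835) = sqrt(2675/3 - 440*I*sqrt(34)/69)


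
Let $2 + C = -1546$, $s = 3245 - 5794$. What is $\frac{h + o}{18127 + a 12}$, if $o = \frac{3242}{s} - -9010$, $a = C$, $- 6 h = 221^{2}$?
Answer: $- \frac{13283779}{6867006} \approx -1.9344$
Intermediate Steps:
$s = -2549$
$h = - \frac{48841}{6}$ ($h = - \frac{221^{2}}{6} = \left(- \frac{1}{6}\right) 48841 = - \frac{48841}{6} \approx -8140.2$)
$C = -1548$ ($C = -2 - 1546 = -1548$)
$a = -1548$
$o = \frac{22963248}{2549}$ ($o = \frac{3242}{-2549} - -9010 = 3242 \left(- \frac{1}{2549}\right) + 9010 = - \frac{3242}{2549} + 9010 = \frac{22963248}{2549} \approx 9008.7$)
$\frac{h + o}{18127 + a 12} = \frac{- \frac{48841}{6} + \frac{22963248}{2549}}{18127 - 18576} = \frac{13283779}{15294 \left(18127 - 18576\right)} = \frac{13283779}{15294 \left(-449\right)} = \frac{13283779}{15294} \left(- \frac{1}{449}\right) = - \frac{13283779}{6867006}$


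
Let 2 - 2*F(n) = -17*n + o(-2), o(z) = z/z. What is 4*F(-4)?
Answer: -134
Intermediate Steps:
o(z) = 1
F(n) = 1/2 + 17*n/2 (F(n) = 1 - (-17*n + 1)/2 = 1 - (1 - 17*n)/2 = 1 + (-1/2 + 17*n/2) = 1/2 + 17*n/2)
4*F(-4) = 4*(1/2 + (17/2)*(-4)) = 4*(1/2 - 34) = 4*(-67/2) = -134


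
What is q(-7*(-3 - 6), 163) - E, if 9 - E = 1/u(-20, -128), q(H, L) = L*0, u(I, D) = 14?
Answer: -125/14 ≈ -8.9286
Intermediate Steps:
q(H, L) = 0
E = 125/14 (E = 9 - 1/14 = 125/14 ≈ 8.9286)
q(-7*(-3 - 6), 163) - E = 0 - 1*125/14 = 0 - 125/14 = -125/14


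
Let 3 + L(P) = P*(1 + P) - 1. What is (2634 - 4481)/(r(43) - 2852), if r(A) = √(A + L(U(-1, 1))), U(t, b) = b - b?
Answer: 5267644/8133865 + 1847*√39/8133865 ≈ 0.64904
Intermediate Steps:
U(t, b) = 0
L(P) = -4 + P*(1 + P) (L(P) = -3 + (P*(1 + P) - 1) = -3 + (-1 + P*(1 + P)) = -4 + P*(1 + P))
r(A) = √(-4 + A) (r(A) = √(A + (-4 + 0 + 0²)) = √(A + (-4 + 0 + 0)) = √(A - 4) = √(-4 + A))
(2634 - 4481)/(r(43) - 2852) = (2634 - 4481)/(√(-4 + 43) - 2852) = -1847/(√39 - 2852) = -1847/(-2852 + √39)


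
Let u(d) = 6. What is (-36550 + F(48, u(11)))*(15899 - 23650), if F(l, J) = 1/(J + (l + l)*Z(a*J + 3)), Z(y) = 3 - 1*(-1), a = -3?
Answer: 110486621749/390 ≈ 2.8330e+8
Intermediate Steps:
Z(y) = 4 (Z(y) = 3 + 1 = 4)
F(l, J) = 1/(J + 8*l) (F(l, J) = 1/(J + (l + l)*4) = 1/(J + (2*l)*4) = 1/(J + 8*l))
(-36550 + F(48, u(11)))*(15899 - 23650) = (-36550 + 1/(6 + 8*48))*(15899 - 23650) = (-36550 + 1/(6 + 384))*(-7751) = (-36550 + 1/390)*(-7751) = -14254499/390*(-7751) = 110486621749/390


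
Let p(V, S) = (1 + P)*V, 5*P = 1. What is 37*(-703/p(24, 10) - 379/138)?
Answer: -3327817/3312 ≈ -1004.8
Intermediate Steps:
P = 1/5 (P = (1/5)*1 = 1/5 ≈ 0.20000)
p(V, S) = 6*V/5 (p(V, S) = (1 + 1/5)*V = 6*V/5)
37*(-703/p(24, 10) - 379/138) = 37*(-703/((6/5)*24) - 379/138) = 37*(-703/144/5 - 379*1/138) = 37*(-703*5/144 - 379/138) = 37*(-3515/144 - 379/138) = 37*(-89941/3312) = -3327817/3312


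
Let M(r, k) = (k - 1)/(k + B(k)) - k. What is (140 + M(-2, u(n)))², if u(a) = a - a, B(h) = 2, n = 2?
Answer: 77841/4 ≈ 19460.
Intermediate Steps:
u(a) = 0
M(r, k) = -k + (-1 + k)/(2 + k) (M(r, k) = (k - 1)/(k + 2) - k = (-1 + k)/(2 + k) - k = -k + (-1 + k)/(2 + k))
(140 + M(-2, u(n)))² = (140 + (-1 - 1*0 - 1*0²)/(2 + 0))² = (140 + (-1 + 0 - 1*0)/2)² = (140 + (-1 + 0 + 0)/2)² = (140 + (½)*(-1))² = (140 - ½)² = (279/2)² = 77841/4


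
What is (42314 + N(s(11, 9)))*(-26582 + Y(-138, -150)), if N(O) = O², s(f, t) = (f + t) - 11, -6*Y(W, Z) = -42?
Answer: -1126647125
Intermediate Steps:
Y(W, Z) = 7 (Y(W, Z) = -⅙*(-42) = 7)
s(f, t) = -11 + f + t
(42314 + N(s(11, 9)))*(-26582 + Y(-138, -150)) = (42314 + (-11 + 11 + 9)²)*(-26582 + 7) = (42314 + 9²)*(-26575) = (42314 + 81)*(-26575) = 42395*(-26575) = -1126647125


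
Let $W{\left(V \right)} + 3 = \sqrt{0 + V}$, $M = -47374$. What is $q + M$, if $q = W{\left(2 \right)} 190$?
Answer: $-47944 + 190 \sqrt{2} \approx -47675.0$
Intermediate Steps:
$W{\left(V \right)} = -3 + \sqrt{V}$ ($W{\left(V \right)} = -3 + \sqrt{0 + V} = -3 + \sqrt{V}$)
$q = -570 + 190 \sqrt{2}$ ($q = \left(-3 + \sqrt{2}\right) 190 = -570 + 190 \sqrt{2} \approx -301.3$)
$q + M = \left(-570 + 190 \sqrt{2}\right) - 47374 = -47944 + 190 \sqrt{2}$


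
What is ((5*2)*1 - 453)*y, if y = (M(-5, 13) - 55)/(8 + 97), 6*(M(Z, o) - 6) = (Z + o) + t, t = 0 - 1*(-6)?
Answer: 1772/9 ≈ 196.89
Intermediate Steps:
t = 6 (t = 0 + 6 = 6)
M(Z, o) = 7 + Z/6 + o/6 (M(Z, o) = 6 + ((Z + o) + 6)/6 = 6 + (6 + Z + o)/6 = 6 + (1 + Z/6 + o/6) = 7 + Z/6 + o/6)
y = -4/9 (y = ((7 + (1/6)*(-5) + (1/6)*13) - 55)/(8 + 97) = ((7 - 5/6 + 13/6) - 55)/105 = (25/3 - 55)*(1/105) = -140/3*1/105 = -4/9 ≈ -0.44444)
((5*2)*1 - 453)*y = ((5*2)*1 - 453)*(-4/9) = (10*1 - 453)*(-4/9) = (10 - 453)*(-4/9) = -443*(-4/9) = 1772/9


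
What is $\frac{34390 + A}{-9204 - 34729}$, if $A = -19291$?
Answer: $- \frac{15099}{43933} \approx -0.34368$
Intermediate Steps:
$\frac{34390 + A}{-9204 - 34729} = \frac{34390 - 19291}{-9204 - 34729} = \frac{15099}{-43933} = 15099 \left(- \frac{1}{43933}\right) = - \frac{15099}{43933}$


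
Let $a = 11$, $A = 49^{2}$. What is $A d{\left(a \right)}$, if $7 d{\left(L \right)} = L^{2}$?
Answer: $41503$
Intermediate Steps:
$A = 2401$
$d{\left(L \right)} = \frac{L^{2}}{7}$
$A d{\left(a \right)} = 2401 \frac{11^{2}}{7} = 2401 \cdot \frac{1}{7} \cdot 121 = 2401 \cdot \frac{121}{7} = 41503$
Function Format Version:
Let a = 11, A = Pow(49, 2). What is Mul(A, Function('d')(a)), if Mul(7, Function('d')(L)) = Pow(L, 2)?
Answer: 41503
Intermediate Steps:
A = 2401
Function('d')(L) = Mul(Rational(1, 7), Pow(L, 2))
Mul(A, Function('d')(a)) = Mul(2401, Mul(Rational(1, 7), Pow(11, 2))) = Mul(2401, Mul(Rational(1, 7), 121)) = Mul(2401, Rational(121, 7)) = 41503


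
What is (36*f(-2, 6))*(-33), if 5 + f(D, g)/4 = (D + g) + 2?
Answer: -4752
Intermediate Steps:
f(D, g) = -12 + 4*D + 4*g (f(D, g) = -20 + 4*((D + g) + 2) = -20 + 4*(2 + D + g) = -20 + (8 + 4*D + 4*g) = -12 + 4*D + 4*g)
(36*f(-2, 6))*(-33) = (36*(-12 + 4*(-2) + 4*6))*(-33) = (36*(-12 - 8 + 24))*(-33) = (36*4)*(-33) = 144*(-33) = -4752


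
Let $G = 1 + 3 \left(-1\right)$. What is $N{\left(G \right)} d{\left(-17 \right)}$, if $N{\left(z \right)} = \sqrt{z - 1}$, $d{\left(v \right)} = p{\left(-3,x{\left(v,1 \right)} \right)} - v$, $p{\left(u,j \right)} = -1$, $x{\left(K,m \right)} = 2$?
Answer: $16 i \sqrt{3} \approx 27.713 i$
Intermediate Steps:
$G = -2$ ($G = 1 - 3 = -2$)
$d{\left(v \right)} = -1 - v$
$N{\left(z \right)} = \sqrt{-1 + z}$
$N{\left(G \right)} d{\left(-17 \right)} = \sqrt{-1 - 2} \left(-1 - -17\right) = \sqrt{-3} \left(-1 + 17\right) = i \sqrt{3} \cdot 16 = 16 i \sqrt{3}$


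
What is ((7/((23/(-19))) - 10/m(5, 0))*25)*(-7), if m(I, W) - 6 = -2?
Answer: 66675/46 ≈ 1449.5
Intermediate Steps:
m(I, W) = 4 (m(I, W) = 6 - 2 = 4)
((7/((23/(-19))) - 10/m(5, 0))*25)*(-7) = ((7/((23/(-19))) - 10/4)*25)*(-7) = ((7/((23*(-1/19))) - 10*¼)*25)*(-7) = ((7/(-23/19) - 5/2)*25)*(-7) = ((7*(-19/23) - 5/2)*25)*(-7) = ((-133/23 - 5/2)*25)*(-7) = -381/46*25*(-7) = -9525/46*(-7) = 66675/46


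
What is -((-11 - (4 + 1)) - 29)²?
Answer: -2025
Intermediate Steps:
-((-11 - (4 + 1)) - 29)² = -((-11 - 1*5) - 29)² = -((-11 - 5) - 29)² = -(-16 - 29)² = -1*(-45)² = -1*2025 = -2025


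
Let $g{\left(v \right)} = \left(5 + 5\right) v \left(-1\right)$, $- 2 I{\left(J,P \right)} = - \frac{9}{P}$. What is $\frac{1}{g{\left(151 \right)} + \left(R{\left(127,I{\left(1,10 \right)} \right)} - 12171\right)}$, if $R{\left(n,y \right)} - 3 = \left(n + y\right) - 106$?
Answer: $- \frac{20}{273131} \approx -7.3225 \cdot 10^{-5}$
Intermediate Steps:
$I{\left(J,P \right)} = \frac{9}{2 P}$ ($I{\left(J,P \right)} = - \frac{\left(-9\right) \frac{1}{P}}{2} = \frac{9}{2 P}$)
$R{\left(n,y \right)} = -103 + n + y$ ($R{\left(n,y \right)} = 3 - \left(106 - n - y\right) = 3 + \left(-106 + n + y\right) = -103 + n + y$)
$g{\left(v \right)} = - 10 v$ ($g{\left(v \right)} = 10 \left(- v\right) = - 10 v$)
$\frac{1}{g{\left(151 \right)} + \left(R{\left(127,I{\left(1,10 \right)} \right)} - 12171\right)} = \frac{1}{\left(-10\right) 151 + \left(\left(-103 + 127 + \frac{9}{2 \cdot 10}\right) - 12171\right)} = \frac{1}{-1510 + \left(\left(-103 + 127 + \frac{9}{2} \cdot \frac{1}{10}\right) - 12171\right)} = \frac{1}{-1510 + \left(\left(-103 + 127 + \frac{9}{20}\right) - 12171\right)} = \frac{1}{-1510 + \left(\frac{489}{20} - 12171\right)} = \frac{1}{-1510 - \frac{242931}{20}} = \frac{1}{- \frac{273131}{20}} = - \frac{20}{273131}$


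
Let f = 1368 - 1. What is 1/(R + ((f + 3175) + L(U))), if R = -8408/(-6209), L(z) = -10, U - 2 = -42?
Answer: 6209/28147596 ≈ 0.00022059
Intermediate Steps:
U = -40 (U = 2 - 42 = -40)
f = 1367
R = 8408/6209 (R = -8408*(-1/6209) = 8408/6209 ≈ 1.3542)
1/(R + ((f + 3175) + L(U))) = 1/(8408/6209 + ((1367 + 3175) - 10)) = 1/(8408/6209 + (4542 - 10)) = 1/(8408/6209 + 4532) = 1/(28147596/6209) = 6209/28147596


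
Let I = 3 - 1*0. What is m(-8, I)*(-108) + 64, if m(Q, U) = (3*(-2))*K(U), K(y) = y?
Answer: 2008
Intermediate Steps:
I = 3 (I = 3 + 0 = 3)
m(Q, U) = -6*U (m(Q, U) = (3*(-2))*U = -6*U)
m(-8, I)*(-108) + 64 = -6*3*(-108) + 64 = -18*(-108) + 64 = 1944 + 64 = 2008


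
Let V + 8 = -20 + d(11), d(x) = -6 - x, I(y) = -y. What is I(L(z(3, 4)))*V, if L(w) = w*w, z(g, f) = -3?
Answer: 405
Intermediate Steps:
L(w) = w**2
V = -45 (V = -8 + (-20 + (-6 - 1*11)) = -8 + (-20 + (-6 - 11)) = -8 + (-20 - 17) = -8 - 37 = -45)
I(L(z(3, 4)))*V = -1*(-3)**2*(-45) = -1*9*(-45) = -9*(-45) = 405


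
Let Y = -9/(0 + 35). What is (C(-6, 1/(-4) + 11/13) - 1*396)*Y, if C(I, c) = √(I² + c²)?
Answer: 3564/35 - 9*√98305/1820 ≈ 100.28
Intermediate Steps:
Y = -9/35 ≈ -0.25714
(C(-6, 1/(-4) + 11/13) - 1*396)*Y = (√((-6)² + (1/(-4) + 11/13)²) - 1*396)*(-9/35) = (√(36 + (1*(-¼) + 11*(1/13))²) - 396)*(-9/35) = (√(36 + (-¼ + 11/13)²) - 396)*(-9/35) = (√(36 + (31/52)²) - 396)*(-9/35) = (√(36 + 961/2704) - 396)*(-9/35) = (√(98305/2704) - 396)*(-9/35) = (√98305/52 - 396)*(-9/35) = (-396 + √98305/52)*(-9/35) = 3564/35 - 9*√98305/1820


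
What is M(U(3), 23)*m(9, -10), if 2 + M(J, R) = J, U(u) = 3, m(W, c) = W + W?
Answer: 18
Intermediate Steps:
m(W, c) = 2*W
M(J, R) = -2 + J
M(U(3), 23)*m(9, -10) = (-2 + 3)*(2*9) = 1*18 = 18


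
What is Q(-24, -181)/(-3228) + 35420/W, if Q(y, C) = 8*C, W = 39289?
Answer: 42806558/31706223 ≈ 1.3501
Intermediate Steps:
Q(-24, -181)/(-3228) + 35420/W = (8*(-181))/(-3228) + 35420/39289 = -1448*(-1/3228) + 35420*(1/39289) = 362/807 + 35420/39289 = 42806558/31706223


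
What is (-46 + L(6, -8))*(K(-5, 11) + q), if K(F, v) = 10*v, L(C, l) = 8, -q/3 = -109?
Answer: -16606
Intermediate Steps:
q = 327 (q = -3*(-109) = 327)
(-46 + L(6, -8))*(K(-5, 11) + q) = (-46 + 8)*(10*11 + 327) = -38*(110 + 327) = -38*437 = -16606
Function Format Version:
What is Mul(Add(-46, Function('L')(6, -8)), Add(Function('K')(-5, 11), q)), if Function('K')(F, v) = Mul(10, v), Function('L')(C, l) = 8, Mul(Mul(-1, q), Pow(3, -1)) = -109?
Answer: -16606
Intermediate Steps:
q = 327 (q = Mul(-3, -109) = 327)
Mul(Add(-46, Function('L')(6, -8)), Add(Function('K')(-5, 11), q)) = Mul(Add(-46, 8), Add(Mul(10, 11), 327)) = Mul(-38, Add(110, 327)) = Mul(-38, 437) = -16606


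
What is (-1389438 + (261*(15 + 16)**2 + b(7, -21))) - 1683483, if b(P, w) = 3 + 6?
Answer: -2822091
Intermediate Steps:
b(P, w) = 9
(-1389438 + (261*(15 + 16)**2 + b(7, -21))) - 1683483 = (-1389438 + (261*(15 + 16)**2 + 9)) - 1683483 = (-1389438 + (261*31**2 + 9)) - 1683483 = (-1389438 + (261*961 + 9)) - 1683483 = (-1389438 + (250821 + 9)) - 1683483 = (-1389438 + 250830) - 1683483 = -1138608 - 1683483 = -2822091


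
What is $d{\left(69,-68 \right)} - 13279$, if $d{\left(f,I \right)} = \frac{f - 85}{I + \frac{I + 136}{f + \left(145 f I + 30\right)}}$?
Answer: $- \frac{76778574421}{5782057} \approx -13279.0$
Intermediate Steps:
$d{\left(f,I \right)} = \frac{-85 + f}{I + \frac{136 + I}{30 + f + 145 I f}}$ ($d{\left(f,I \right)} = \frac{-85 + f}{I + \frac{136 + I}{f + \left(145 I f + 30\right)}} = \frac{-85 + f}{I + \frac{136 + I}{f + \left(30 + 145 I f\right)}} = \frac{-85 + f}{I + \frac{136 + I}{30 + f + 145 I f}}$)
$d{\left(69,-68 \right)} - 13279 = \frac{-2550 + 69^{2} - 3795 - \left(-838100\right) 69 + 145 \left(-68\right) 69^{2}}{136 + 31 \left(-68\right) - 4692 + 145 \cdot 69 \left(-68\right)^{2}} - 13279 = \frac{-2550 + 4761 - 3795 + 57828900 + 145 \left(-68\right) 4761}{136 - 2108 - 4692 + 145 \cdot 69 \cdot 4624} - 13279 = \frac{-2550 + 4761 - 3795 + 57828900 - 46943460}{136 - 2108 - 4692 + 46263120} - 13279 = \frac{1}{46256456} \cdot 10883856 - 13279 = \frac{1360482}{5782057} - 13279 = - \frac{76778574421}{5782057}$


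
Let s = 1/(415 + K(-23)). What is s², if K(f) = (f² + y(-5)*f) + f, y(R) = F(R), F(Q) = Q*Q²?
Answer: 1/14409616 ≈ 6.9398e-8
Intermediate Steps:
F(Q) = Q³
y(R) = R³
K(f) = f² - 124*f (K(f) = (f² + (-5)³*f) + f = (f² - 125*f) + f = f² - 124*f)
s = 1/3796 (s = 1/(415 - 23*(-124 - 23)) = 1/(415 - 23*(-147)) = 1/(415 + 3381) = 1/3796 ≈ 0.00026344)
s² = (1/3796)² = 1/14409616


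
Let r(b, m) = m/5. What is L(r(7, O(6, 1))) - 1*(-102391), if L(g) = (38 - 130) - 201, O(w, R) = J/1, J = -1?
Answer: 102098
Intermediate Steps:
O(w, R) = -1 (O(w, R) = -1/1 = -1*1 = -1)
r(b, m) = m/5 (r(b, m) = m*(1/5) = m/5)
L(g) = -293 (L(g) = -92 - 201 = -293)
L(r(7, O(6, 1))) - 1*(-102391) = -293 - 1*(-102391) = -293 + 102391 = 102098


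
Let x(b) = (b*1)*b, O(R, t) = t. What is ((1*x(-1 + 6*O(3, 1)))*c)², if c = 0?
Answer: 0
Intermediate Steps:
x(b) = b² (x(b) = b*b = b²)
((1*x(-1 + 6*O(3, 1)))*c)² = ((1*(-1 + 6*1)²)*0)² = ((1*(-1 + 6)²)*0)² = ((1*5²)*0)² = ((1*25)*0)² = (25*0)² = 0² = 0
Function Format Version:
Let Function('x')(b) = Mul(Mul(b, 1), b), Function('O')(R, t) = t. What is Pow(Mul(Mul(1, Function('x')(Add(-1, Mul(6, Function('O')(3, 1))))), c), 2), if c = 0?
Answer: 0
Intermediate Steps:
Function('x')(b) = Pow(b, 2) (Function('x')(b) = Mul(b, b) = Pow(b, 2))
Pow(Mul(Mul(1, Function('x')(Add(-1, Mul(6, Function('O')(3, 1))))), c), 2) = Pow(Mul(Mul(1, Pow(Add(-1, Mul(6, 1)), 2)), 0), 2) = Pow(Mul(Mul(1, Pow(Add(-1, 6), 2)), 0), 2) = Pow(Mul(Mul(1, Pow(5, 2)), 0), 2) = Pow(Mul(Mul(1, 25), 0), 2) = Pow(Mul(25, 0), 2) = Pow(0, 2) = 0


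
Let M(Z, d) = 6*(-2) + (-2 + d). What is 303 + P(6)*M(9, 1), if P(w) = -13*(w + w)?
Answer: 2331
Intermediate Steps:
M(Z, d) = -14 + d (M(Z, d) = -12 + (-2 + d) = -14 + d)
P(w) = -26*w
303 + P(6)*M(9, 1) = 303 + (-26*6)*(-14 + 1) = 303 - 156*(-13) = 303 + 2028 = 2331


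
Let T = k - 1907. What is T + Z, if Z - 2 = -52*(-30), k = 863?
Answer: 518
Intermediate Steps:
T = -1044 (T = 863 - 1907 = -1044)
Z = 1562 (Z = 2 - 52*(-30) = 2 + 1560 = 1562)
T + Z = -1044 + 1562 = 518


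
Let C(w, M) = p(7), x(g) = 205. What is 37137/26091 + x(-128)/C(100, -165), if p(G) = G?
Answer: 1869538/60879 ≈ 30.709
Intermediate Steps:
C(w, M) = 7
37137/26091 + x(-128)/C(100, -165) = 37137/26091 + 205/7 = 37137*(1/26091) + 205*(⅐) = 12379/8697 + 205/7 = 1869538/60879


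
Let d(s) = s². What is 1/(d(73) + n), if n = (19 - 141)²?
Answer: 1/20213 ≈ 4.9473e-5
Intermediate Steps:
n = 14884 (n = (-122)² = 14884)
1/(d(73) + n) = 1/(73² + 14884) = 1/(5329 + 14884) = 1/20213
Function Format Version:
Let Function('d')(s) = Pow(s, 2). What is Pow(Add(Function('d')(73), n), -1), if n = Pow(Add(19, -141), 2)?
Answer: Rational(1, 20213) ≈ 4.9473e-5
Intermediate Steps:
n = 14884 (n = Pow(-122, 2) = 14884)
Pow(Add(Function('d')(73), n), -1) = Pow(Add(Pow(73, 2), 14884), -1) = Pow(Add(5329, 14884), -1) = Pow(20213, -1) = Rational(1, 20213)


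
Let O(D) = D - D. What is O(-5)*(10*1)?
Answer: 0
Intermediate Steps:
O(D) = 0
O(-5)*(10*1) = 0*(10*1) = 0*10 = 0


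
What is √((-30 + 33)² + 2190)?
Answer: √2199 ≈ 46.893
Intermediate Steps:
√((-30 + 33)² + 2190) = √(3² + 2190) = √(9 + 2190) = √2199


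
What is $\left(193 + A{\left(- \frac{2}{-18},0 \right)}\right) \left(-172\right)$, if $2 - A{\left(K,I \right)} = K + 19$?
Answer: $- \frac{272276}{9} \approx -30253.0$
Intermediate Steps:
$A{\left(K,I \right)} = -17 - K$ ($A{\left(K,I \right)} = 2 - \left(K + 19\right) = 2 - \left(19 + K\right) = -17 - K$)
$\left(193 + A{\left(- \frac{2}{-18},0 \right)}\right) \left(-172\right) = \left(193 - \left(17 - \frac{2}{-18}\right)\right) \left(-172\right) = \left(193 - \left(17 - - \frac{1}{9}\right)\right) \left(-172\right) = \left(193 - \frac{154}{9}\right) \left(-172\right) = \frac{1583}{9} \left(-172\right) = - \frac{272276}{9}$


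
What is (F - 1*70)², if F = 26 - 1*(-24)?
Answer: 400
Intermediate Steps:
F = 50 (F = 26 + 24 = 50)
(F - 1*70)² = (50 - 1*70)² = (50 - 70)² = (-20)² = 400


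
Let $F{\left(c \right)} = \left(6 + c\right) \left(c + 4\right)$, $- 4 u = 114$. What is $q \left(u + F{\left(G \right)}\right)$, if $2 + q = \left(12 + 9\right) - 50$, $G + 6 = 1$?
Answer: $\frac{1829}{2} \approx 914.5$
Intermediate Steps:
$u = - \frac{57}{2}$ ($u = \left(- \frac{1}{4}\right) 114 = - \frac{57}{2} \approx -28.5$)
$G = -5$ ($G = -6 + 1 = -5$)
$F{\left(c \right)} = \left(4 + c\right) \left(6 + c\right)$ ($F{\left(c \right)} = \left(6 + c\right) \left(4 + c\right) = \left(4 + c\right) \left(6 + c\right)$)
$q = -31$ ($q = -2 + \left(\left(12 + 9\right) - 50\right) = -2 + \left(21 - 50\right) = -2 - 29 = -31$)
$q \left(u + F{\left(G \right)}\right) = - 31 \left(- \frac{57}{2} + \left(24 + \left(-5\right)^{2} + 10 \left(-5\right)\right)\right) = - 31 \left(- \frac{57}{2} + \left(24 + 25 - 50\right)\right) = - 31 \left(- \frac{57}{2} - 1\right) = \left(-31\right) \left(- \frac{59}{2}\right) = \frac{1829}{2}$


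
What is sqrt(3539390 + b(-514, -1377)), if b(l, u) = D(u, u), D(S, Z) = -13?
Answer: sqrt(3539377) ≈ 1881.3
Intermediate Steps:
b(l, u) = -13
sqrt(3539390 + b(-514, -1377)) = sqrt(3539390 - 13) = sqrt(3539377)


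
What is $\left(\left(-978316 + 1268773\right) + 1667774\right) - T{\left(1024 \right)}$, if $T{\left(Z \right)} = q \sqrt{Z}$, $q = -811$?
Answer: $1984183$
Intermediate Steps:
$T{\left(Z \right)} = - 811 \sqrt{Z}$
$\left(\left(-978316 + 1268773\right) + 1667774\right) - T{\left(1024 \right)} = \left(\left(-978316 + 1268773\right) + 1667774\right) - - 811 \sqrt{1024} = \left(290457 + 1667774\right) - \left(-811\right) 32 = 1958231 - -25952 = 1958231 + 25952 = 1984183$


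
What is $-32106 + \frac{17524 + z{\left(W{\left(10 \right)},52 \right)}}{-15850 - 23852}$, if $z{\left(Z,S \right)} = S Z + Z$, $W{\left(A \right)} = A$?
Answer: $- \frac{212448411}{6617} \approx -32106.0$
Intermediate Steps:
$z{\left(Z,S \right)} = Z + S Z$
$-32106 + \frac{17524 + z{\left(W{\left(10 \right)},52 \right)}}{-15850 - 23852} = -32106 + \frac{17524 + 10 \left(1 + 52\right)}{-15850 - 23852} = -32106 + \frac{17524 + 10 \cdot 53}{-39702} = -32106 + \left(17524 + 530\right) \left(- \frac{1}{39702}\right) = -32106 + 18054 \left(- \frac{1}{39702}\right) = -32106 - \frac{3009}{6617} = - \frac{212448411}{6617}$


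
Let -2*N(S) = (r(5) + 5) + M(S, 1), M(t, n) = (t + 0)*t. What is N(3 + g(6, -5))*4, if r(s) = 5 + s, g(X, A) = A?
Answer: -38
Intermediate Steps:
M(t, n) = t² (M(t, n) = t*t = t²)
N(S) = -15/2 - S²/2 (N(S) = -(((5 + 5) + 5) + S²)/2 = -((10 + 5) + S²)/2 = -(15 + S²)/2 = -15/2 - S²/2)
N(3 + g(6, -5))*4 = (-15/2 - (3 - 5)²/2)*4 = (-15/2 - ½*(-2)²)*4 = (-15/2 - ½*4)*4 = (-15/2 - 2)*4 = -19/2*4 = -38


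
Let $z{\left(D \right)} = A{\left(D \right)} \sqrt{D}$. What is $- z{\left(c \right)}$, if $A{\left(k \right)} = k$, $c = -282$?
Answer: $282 i \sqrt{282} \approx 4735.6 i$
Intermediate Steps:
$z{\left(D \right)} = D^{\frac{3}{2}}$ ($z{\left(D \right)} = D \sqrt{D} = D^{\frac{3}{2}}$)
$- z{\left(c \right)} = - \left(-282\right)^{\frac{3}{2}} = - \left(-282\right) i \sqrt{282} = 282 i \sqrt{282}$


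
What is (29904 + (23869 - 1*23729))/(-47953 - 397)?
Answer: -15022/24175 ≈ -0.62139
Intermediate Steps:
(29904 + (23869 - 1*23729))/(-47953 - 397) = (29904 + (23869 - 23729))/(-48350) = (29904 + 140)*(-1/48350) = 30044*(-1/48350) = -15022/24175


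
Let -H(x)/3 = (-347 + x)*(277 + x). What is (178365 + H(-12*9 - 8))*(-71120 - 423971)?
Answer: -199023611454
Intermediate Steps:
H(x) = -3*(-347 + x)*(277 + x)
(178365 + H(-12*9 - 8))*(-71120 - 423971) = (178365 + (288357 - 3*(-12*9 - 8)**2 + 210*(-12*9 - 8)))*(-71120 - 423971) = (178365 + (288357 - 3*(-108 - 8)**2 + 210*(-108 - 8)))*(-495091) = (178365 + (288357 - 3*(-116)**2 + 210*(-116)))*(-495091) = (178365 + (288357 - 3*13456 - 24360))*(-495091) = (178365 + (288357 - 40368 - 24360))*(-495091) = (178365 + 223629)*(-495091) = 401994*(-495091) = -199023611454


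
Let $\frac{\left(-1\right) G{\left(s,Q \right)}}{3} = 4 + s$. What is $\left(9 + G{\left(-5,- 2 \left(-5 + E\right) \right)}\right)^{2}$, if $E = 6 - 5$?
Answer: $144$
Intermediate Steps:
$E = 1$
$G{\left(s,Q \right)} = -12 - 3 s$ ($G{\left(s,Q \right)} = - 3 \left(4 + s\right) = -12 - 3 s$)
$\left(9 + G{\left(-5,- 2 \left(-5 + E\right) \right)}\right)^{2} = \left(9 - -3\right)^{2} = \left(9 + \left(-12 + 15\right)\right)^{2} = \left(9 + 3\right)^{2} = 12^{2} = 144$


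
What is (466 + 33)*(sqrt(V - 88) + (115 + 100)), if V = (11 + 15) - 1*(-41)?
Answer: 107285 + 499*I*sqrt(21) ≈ 1.0729e+5 + 2286.7*I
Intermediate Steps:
V = 67 (V = 26 + 41 = 67)
(466 + 33)*(sqrt(V - 88) + (115 + 100)) = (466 + 33)*(sqrt(67 - 88) + (115 + 100)) = 499*(sqrt(-21) + 215) = 499*(I*sqrt(21) + 215) = 499*(215 + I*sqrt(21)) = 107285 + 499*I*sqrt(21)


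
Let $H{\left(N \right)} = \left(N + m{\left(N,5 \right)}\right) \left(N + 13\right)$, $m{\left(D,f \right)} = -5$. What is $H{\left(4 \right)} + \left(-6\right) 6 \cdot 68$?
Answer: $-2465$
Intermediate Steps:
$H{\left(N \right)} = \left(-5 + N\right) \left(13 + N\right)$ ($H{\left(N \right)} = \left(N - 5\right) \left(N + 13\right) = \left(-5 + N\right) \left(13 + N\right)$)
$H{\left(4 \right)} + \left(-6\right) 6 \cdot 68 = \left(-65 + 4^{2} + 8 \cdot 4\right) + \left(-6\right) 6 \cdot 68 = \left(-65 + 16 + 32\right) - 2448 = -17 - 2448 = -2465$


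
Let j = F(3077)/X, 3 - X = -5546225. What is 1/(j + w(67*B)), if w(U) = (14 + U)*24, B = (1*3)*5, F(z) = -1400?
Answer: 1386557/33909637642 ≈ 4.0890e-5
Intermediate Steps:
X = 5546228 (X = 3 - 1*(-5546225) = 3 + 5546225 = 5546228)
B = 15 (B = 3*5 = 15)
j = -350/1386557 (j = -1400/5546228 = -1400*1/5546228 = -350/1386557 ≈ -0.00025242)
w(U) = 336 + 24*U
1/(j + w(67*B)) = 1/(-350/1386557 + (336 + 24*(67*15))) = 1/(-350/1386557 + (336 + 24*1005)) = 1/(-350/1386557 + (336 + 24120)) = 1/(-350/1386557 + 24456) = 1/(33909637642/1386557) = 1386557/33909637642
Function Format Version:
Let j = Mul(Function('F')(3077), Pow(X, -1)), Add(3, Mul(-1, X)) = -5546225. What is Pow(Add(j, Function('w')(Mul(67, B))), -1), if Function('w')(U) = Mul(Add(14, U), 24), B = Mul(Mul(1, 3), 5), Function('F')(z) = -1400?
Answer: Rational(1386557, 33909637642) ≈ 4.0890e-5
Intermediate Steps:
X = 5546228 (X = Add(3, Mul(-1, -5546225)) = Add(3, 5546225) = 5546228)
B = 15 (B = Mul(3, 5) = 15)
j = Rational(-350, 1386557) (j = Mul(-1400, Pow(5546228, -1)) = Mul(-1400, Rational(1, 5546228)) = Rational(-350, 1386557) ≈ -0.00025242)
Function('w')(U) = Add(336, Mul(24, U))
Pow(Add(j, Function('w')(Mul(67, B))), -1) = Pow(Add(Rational(-350, 1386557), Add(336, Mul(24, Mul(67, 15)))), -1) = Pow(Add(Rational(-350, 1386557), Add(336, Mul(24, 1005))), -1) = Pow(Add(Rational(-350, 1386557), Add(336, 24120)), -1) = Pow(Add(Rational(-350, 1386557), 24456), -1) = Pow(Rational(33909637642, 1386557), -1) = Rational(1386557, 33909637642)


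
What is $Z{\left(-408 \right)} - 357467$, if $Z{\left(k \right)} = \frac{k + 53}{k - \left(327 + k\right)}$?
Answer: $- \frac{116891354}{327} \approx -3.5747 \cdot 10^{5}$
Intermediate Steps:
$Z{\left(k \right)} = - \frac{53}{327} - \frac{k}{327}$ ($Z{\left(k \right)} = \frac{53 + k}{-327} = \left(53 + k\right) \left(- \frac{1}{327}\right) = - \frac{53}{327} - \frac{k}{327}$)
$Z{\left(-408 \right)} - 357467 = \left(- \frac{53}{327} - - \frac{136}{109}\right) - 357467 = \left(- \frac{53}{327} + \frac{136}{109}\right) - 357467 = \frac{355}{327} - 357467 = - \frac{116891354}{327}$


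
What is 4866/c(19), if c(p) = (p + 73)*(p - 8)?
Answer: 2433/506 ≈ 4.8083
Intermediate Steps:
c(p) = (-8 + p)*(73 + p) (c(p) = (73 + p)*(-8 + p) = (-8 + p)*(73 + p))
4866/c(19) = 4866/(-584 + 19² + 65*19) = 4866/(-584 + 361 + 1235) = 4866/1012 = 4866*(1/1012) = 2433/506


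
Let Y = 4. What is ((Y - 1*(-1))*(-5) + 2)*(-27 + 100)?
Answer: -1679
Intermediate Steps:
((Y - 1*(-1))*(-5) + 2)*(-27 + 100) = ((4 - 1*(-1))*(-5) + 2)*(-27 + 100) = ((4 + 1)*(-5) + 2)*73 = (5*(-5) + 2)*73 = (-25 + 2)*73 = -23*73 = -1679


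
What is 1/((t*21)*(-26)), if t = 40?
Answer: -1/21840 ≈ -4.5788e-5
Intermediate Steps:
1/((t*21)*(-26)) = 1/((40*21)*(-26)) = 1/(840*(-26)) = 1/(-21840) = -1/21840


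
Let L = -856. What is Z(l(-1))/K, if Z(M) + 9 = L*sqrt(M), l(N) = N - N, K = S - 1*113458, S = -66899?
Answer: 3/60119 ≈ 4.9901e-5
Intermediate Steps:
K = -180357 (K = -66899 - 1*113458 = -66899 - 113458 = -180357)
l(N) = 0
Z(M) = -9 - 856*sqrt(M)
Z(l(-1))/K = (-9 - 856*sqrt(0))/(-180357) = (-9 - 856*0)*(-1/180357) = (-9 + 0)*(-1/180357) = -9*(-1/180357) = 3/60119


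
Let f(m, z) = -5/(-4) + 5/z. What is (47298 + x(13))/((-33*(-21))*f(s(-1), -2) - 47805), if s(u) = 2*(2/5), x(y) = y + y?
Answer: -189296/194685 ≈ -0.97232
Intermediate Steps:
x(y) = 2*y
s(u) = 4/5 (s(u) = 2*(2*(1/5)) = 2*(2/5) = 4/5)
f(m, z) = 5/4 + 5/z (f(m, z) = -5*(-1/4) + 5/z = 5/4 + 5/z)
(47298 + x(13))/((-33*(-21))*f(s(-1), -2) - 47805) = (47298 + 2*13)/((-33*(-21))*(5/4 + 5/(-2)) - 47805) = (47298 + 26)/(693*(5/4 + 5*(-1/2)) - 47805) = 47324/(693*(5/4 - 5/2) - 47805) = 47324/(693*(-5/4) - 47805) = 47324/(-3465/4 - 47805) = 47324/(-194685/4) = 47324*(-4/194685) = -189296/194685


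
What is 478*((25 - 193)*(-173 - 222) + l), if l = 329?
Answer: 31877342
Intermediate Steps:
478*((25 - 193)*(-173 - 222) + l) = 478*((25 - 193)*(-173 - 222) + 329) = 478*(-168*(-395) + 329) = 478*(66360 + 329) = 478*66689 = 31877342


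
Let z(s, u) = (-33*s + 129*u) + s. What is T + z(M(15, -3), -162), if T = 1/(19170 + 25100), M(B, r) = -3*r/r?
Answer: -920904539/44270 ≈ -20802.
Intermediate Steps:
M(B, r) = -3 (M(B, r) = -3*1 = -3)
z(s, u) = -32*s + 129*u
T = 1/44270 ≈ 2.2589e-5
T + z(M(15, -3), -162) = 1/44270 + (-32*(-3) + 129*(-162)) = 1/44270 + (96 - 20898) = 1/44270 - 20802 = -920904539/44270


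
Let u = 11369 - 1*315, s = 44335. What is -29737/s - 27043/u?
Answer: -1527664203/490079090 ≈ -3.1172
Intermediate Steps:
u = 11054 (u = 11369 - 315 = 11054)
-29737/s - 27043/u = -29737/44335 - 27043/11054 = -1527664203/490079090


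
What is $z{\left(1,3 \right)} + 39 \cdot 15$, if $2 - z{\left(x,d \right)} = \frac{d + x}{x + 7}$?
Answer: $\frac{1173}{2} \approx 586.5$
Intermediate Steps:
$z{\left(x,d \right)} = 2 - \frac{d + x}{7 + x}$ ($z{\left(x,d \right)} = 2 - \frac{d + x}{x + 7} = 2 - \frac{d + x}{7 + x}$)
$z{\left(1,3 \right)} + 39 \cdot 15 = \frac{14 + 1 - 3}{7 + 1} + 39 \cdot 15 = \frac{14 + 1 - 3}{8} + 585 = \frac{1}{8} \cdot 12 + 585 = \frac{3}{2} + 585 = \frac{1173}{2}$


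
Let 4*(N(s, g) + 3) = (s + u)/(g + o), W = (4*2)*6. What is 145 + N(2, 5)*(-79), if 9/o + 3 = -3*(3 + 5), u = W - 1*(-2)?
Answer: 2267/14 ≈ 161.93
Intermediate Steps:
W = 48 (W = 8*6 = 48)
u = 50 (u = 48 - 1*(-2) = 48 + 2 = 50)
o = -1/3 (o = 9/(-3 - 3*(3 + 5)) = 9/(-3 - 3*8) = 9/(-3 - 24) = 9/(-27) = 9*(-1/27) = -1/3 ≈ -0.33333)
N(s, g) = -3 + (50 + s)/(4*(-1/3 + g)) (N(s, g) = -3 + ((s + 50)/(g - 1/3))/4 = -3 + ((50 + s)/(-1/3 + g))/4 = -3 + (50 + s)/(4*(-1/3 + g)))
145 + N(2, 5)*(-79) = 145 + (3*(54 + 2 - 12*5)/(4*(-1 + 3*5)))*(-79) = 145 + (3*(54 + 2 - 60)/(4*(-1 + 15)))*(-79) = 145 + ((3/4)*(-4)/14)*(-79) = 145 + ((3/4)*(1/14)*(-4))*(-79) = 145 - 3/14*(-79) = 145 + 237/14 = 2267/14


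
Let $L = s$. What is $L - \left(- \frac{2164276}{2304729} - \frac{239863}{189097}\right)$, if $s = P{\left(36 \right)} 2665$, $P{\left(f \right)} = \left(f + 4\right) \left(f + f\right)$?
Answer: $\frac{3344986207842528499}{435817339713} \approx 7.6752 \cdot 10^{6}$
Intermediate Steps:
$P{\left(f \right)} = 2 f \left(4 + f\right)$ ($P{\left(f \right)} = \left(4 + f\right) 2 f = 2 f \left(4 + f\right)$)
$s = 7675200$ ($s = 2 \cdot 36 \left(4 + 36\right) 2665 = 2 \cdot 36 \cdot 40 \cdot 2665 = 2880 \cdot 2665 = 7675200$)
$L = 7675200$
$L - \left(- \frac{2164276}{2304729} - \frac{239863}{189097}\right) = 7675200 - \left(- \frac{2164276}{2304729} - \frac{239863}{189097}\right) = 7675200 - - \frac{962077310899}{435817339713} = 7675200 + \left(\frac{239863}{189097} + \frac{2164276}{2304729}\right) = 7675200 + \frac{962077310899}{435817339713} = \frac{3344986207842528499}{435817339713}$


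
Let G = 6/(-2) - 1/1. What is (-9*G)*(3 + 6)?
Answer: 324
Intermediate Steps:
G = -4 (G = 6*(-½) - 1*1 = -3 - 1 = -4)
(-9*G)*(3 + 6) = (-9*(-4))*(3 + 6) = 36*9 = 324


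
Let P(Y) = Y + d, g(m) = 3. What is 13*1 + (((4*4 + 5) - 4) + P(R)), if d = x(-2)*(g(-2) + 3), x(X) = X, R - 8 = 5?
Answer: 31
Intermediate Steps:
R = 13 (R = 8 + 5 = 13)
d = -12 (d = -2*(3 + 3) = -2*6 = -12)
P(Y) = -12 + Y (P(Y) = Y - 12 = -12 + Y)
13*1 + (((4*4 + 5) - 4) + P(R)) = 13*1 + (((4*4 + 5) - 4) + (-12 + 13)) = 13 + (((16 + 5) - 4) + 1) = 13 + ((21 - 4) + 1) = 13 + (17 + 1) = 13 + 18 = 31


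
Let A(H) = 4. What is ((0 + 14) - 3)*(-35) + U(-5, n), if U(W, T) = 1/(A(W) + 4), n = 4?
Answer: -3079/8 ≈ -384.88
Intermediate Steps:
U(W, T) = ⅛ (U(W, T) = 1/(4 + 4) = 1/8 = ⅛)
((0 + 14) - 3)*(-35) + U(-5, n) = ((0 + 14) - 3)*(-35) + ⅛ = (14 - 3)*(-35) + ⅛ = 11*(-35) + ⅛ = -385 + ⅛ = -3079/8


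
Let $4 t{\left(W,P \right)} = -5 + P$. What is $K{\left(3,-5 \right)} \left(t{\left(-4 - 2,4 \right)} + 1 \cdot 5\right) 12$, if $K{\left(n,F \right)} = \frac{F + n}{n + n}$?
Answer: $-19$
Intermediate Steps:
$K{\left(n,F \right)} = \frac{F + n}{2 n}$
$t{\left(W,P \right)} = - \frac{5}{4} + \frac{P}{4}$ ($t{\left(W,P \right)} = \frac{-5 + P}{4} = - \frac{5}{4} + \frac{P}{4}$)
$K{\left(3,-5 \right)} \left(t{\left(-4 - 2,4 \right)} + 1 \cdot 5\right) 12 = \frac{-5 + 3}{2 \cdot 3} \left(\left(- \frac{5}{4} + \frac{1}{4} \cdot 4\right) + 1 \cdot 5\right) 12 = \frac{1}{2} \cdot \frac{1}{3} \left(-2\right) \left(\left(- \frac{5}{4} + 1\right) + 5\right) 12 = - \frac{- \frac{1}{4} + 5}{3} \cdot 12 = \left(- \frac{1}{3}\right) \frac{19}{4} \cdot 12 = \left(- \frac{19}{12}\right) 12 = -19$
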